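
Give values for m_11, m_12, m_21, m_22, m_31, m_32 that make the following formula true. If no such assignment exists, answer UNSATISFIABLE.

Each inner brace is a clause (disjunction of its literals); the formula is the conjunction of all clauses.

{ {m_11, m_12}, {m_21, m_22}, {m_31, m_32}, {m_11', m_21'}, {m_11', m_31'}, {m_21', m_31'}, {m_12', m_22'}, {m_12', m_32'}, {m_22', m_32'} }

Case m_11 = 1:
From the singleton clause (m_21'), m_21 = 0.
From the singleton clause (m_22), m_22 = 1.
From the singleton clause (m_31'), m_31 = 0.
From the singleton clause (m_32), m_32 = 1.
But (m_32') is also a unit clause — contradiction.
Undo m_11 and try m_11 = 0.
From the singleton clause (m_12), m_12 = 1.
From the singleton clause (m_22'), m_22 = 0.
From the singleton clause (m_21), m_21 = 1.
From the singleton clause (m_31'), m_31 = 0.
From the singleton clause (m_32), m_32 = 1.
But (m_32') is also a unit clause — contradiction.
Neither m_11 = 1 nor m_11 = 0 works.

UNSATISFIABLE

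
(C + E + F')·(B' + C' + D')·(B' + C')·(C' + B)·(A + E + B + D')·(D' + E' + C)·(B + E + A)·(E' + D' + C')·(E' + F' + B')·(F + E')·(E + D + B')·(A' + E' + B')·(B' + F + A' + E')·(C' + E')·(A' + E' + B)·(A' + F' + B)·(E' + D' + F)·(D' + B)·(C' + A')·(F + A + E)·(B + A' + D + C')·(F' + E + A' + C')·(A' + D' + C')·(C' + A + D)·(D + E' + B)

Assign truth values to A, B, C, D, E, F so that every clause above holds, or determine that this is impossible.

Try B = 1.
From the singleton clause (C'), C = 0.
Try E = 0.
From the singleton clause (F'), F = 0.
From the singleton clause (D), D = 1.
From the singleton clause (A), A = 1.
All clauses are satisfied.

A=1; B=1; C=0; D=1; E=0; F=0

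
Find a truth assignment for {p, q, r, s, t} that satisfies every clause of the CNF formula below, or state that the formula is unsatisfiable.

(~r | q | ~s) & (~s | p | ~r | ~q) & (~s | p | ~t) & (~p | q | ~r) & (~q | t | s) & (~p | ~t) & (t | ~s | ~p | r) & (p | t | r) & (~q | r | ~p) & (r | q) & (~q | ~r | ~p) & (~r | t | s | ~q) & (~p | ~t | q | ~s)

Suppose p = 0.
Suppose s = 0.
Suppose q = 1.
The clause (t) is unit, so t = 1.
All clauses hold; r can take either value.

p ↦ 0, q ↦ 1, r ↦ 0, s ↦ 0, t ↦ 1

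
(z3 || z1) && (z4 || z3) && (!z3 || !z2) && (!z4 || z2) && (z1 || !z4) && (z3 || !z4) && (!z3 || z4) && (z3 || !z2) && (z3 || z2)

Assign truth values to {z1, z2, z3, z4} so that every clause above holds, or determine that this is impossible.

Branch on z3: set z3 = true.
Unit clause (!z2) forces z2 = false.
Unit clause (!z4) forces z4 = false.
But (z4) is also a unit clause — contradiction.
Backtrack on z3: now try z3 = false.
Unit clause (z1) forces z1 = true.
Unit clause (z4) forces z4 = true.
But (!z4) is also a unit clause — contradiction.
Neither z3 = true nor z3 = false works.

UNSATISFIABLE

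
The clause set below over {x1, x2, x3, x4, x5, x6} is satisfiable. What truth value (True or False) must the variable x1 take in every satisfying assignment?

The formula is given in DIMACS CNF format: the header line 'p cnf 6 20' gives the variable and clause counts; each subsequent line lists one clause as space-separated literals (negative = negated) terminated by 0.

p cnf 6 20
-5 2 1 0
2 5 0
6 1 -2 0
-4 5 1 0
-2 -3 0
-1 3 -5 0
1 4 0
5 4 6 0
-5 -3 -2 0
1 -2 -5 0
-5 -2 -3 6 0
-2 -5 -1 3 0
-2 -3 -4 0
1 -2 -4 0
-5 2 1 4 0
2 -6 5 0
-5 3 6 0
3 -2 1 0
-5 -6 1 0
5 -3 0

True

Suppose x1 = False.
(x4) alone gives x4 = True.
(x5) alone gives x5 = True.
(x2) alone gives x2 = True.
That conflicts with the unit clause (¬x2).
So every satisfying assignment has x1 = True.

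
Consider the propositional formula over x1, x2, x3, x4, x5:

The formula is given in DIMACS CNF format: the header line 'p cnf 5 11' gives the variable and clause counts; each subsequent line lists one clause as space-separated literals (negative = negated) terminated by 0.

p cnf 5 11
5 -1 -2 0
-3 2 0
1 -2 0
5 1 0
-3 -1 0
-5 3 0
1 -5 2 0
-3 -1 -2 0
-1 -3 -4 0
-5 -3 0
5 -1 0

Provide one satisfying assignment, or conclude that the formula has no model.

Branch on x3: set x3 = False.
From the singleton clause (¬x5), x5 = False.
From the singleton clause (x1), x1 = True.
That conflicts with the unit clause (¬x1).
Backtrack on x3: now try x3 = True.
From the singleton clause (x2), x2 = True.
From the singleton clause (x1), x1 = True.
That conflicts with the unit clause (¬x1).
Either choice for x3 ends in contradiction.

UNSATISFIABLE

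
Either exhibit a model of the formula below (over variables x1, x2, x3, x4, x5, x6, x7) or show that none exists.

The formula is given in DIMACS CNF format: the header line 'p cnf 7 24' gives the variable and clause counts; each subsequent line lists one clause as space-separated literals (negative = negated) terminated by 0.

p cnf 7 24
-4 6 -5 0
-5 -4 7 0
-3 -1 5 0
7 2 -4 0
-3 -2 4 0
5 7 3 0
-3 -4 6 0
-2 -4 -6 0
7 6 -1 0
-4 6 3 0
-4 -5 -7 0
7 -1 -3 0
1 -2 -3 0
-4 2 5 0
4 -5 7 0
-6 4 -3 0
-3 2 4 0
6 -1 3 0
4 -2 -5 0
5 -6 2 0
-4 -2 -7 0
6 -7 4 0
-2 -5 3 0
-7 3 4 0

UNSATISFIABLE

Try x4 = False.
Try x3 = False.
Unit clause (¬x7) forces x7 = False.
Unit clause (x5) forces x5 = True.
But (¬x5) is also a unit clause — contradiction.
Undo x3 and try x3 = True.
Unit clause (¬x2) forces x2 = False.
But (x2) is also a unit clause — contradiction.
Neither x3 = True nor x3 = False works.
Undo x4 and try x4 = True.
Try x6 = True.
Unit clause (¬x2) forces x2 = False.
Unit clause (x7) forces x7 = True.
Unit clause (¬x5) forces x5 = False.
But (x5) is also a unit clause — contradiction.
Undo x6 and try x6 = False.
Unit clause (¬x5) forces x5 = False.
Unit clause (¬x3) forces x3 = False.
But (x3) is also a unit clause — contradiction.
Neither x6 = True nor x6 = False works.
Neither x4 = True nor x4 = False works.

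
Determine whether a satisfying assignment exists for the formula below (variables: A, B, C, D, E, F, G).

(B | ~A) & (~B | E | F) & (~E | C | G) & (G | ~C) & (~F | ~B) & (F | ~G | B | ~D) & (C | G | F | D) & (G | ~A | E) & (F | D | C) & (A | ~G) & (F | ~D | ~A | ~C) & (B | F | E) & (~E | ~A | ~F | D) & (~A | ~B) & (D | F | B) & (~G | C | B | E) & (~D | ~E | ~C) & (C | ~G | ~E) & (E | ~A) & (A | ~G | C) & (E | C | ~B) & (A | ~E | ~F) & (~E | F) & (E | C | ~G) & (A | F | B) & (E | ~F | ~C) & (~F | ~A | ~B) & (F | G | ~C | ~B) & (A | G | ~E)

Yes, satisfiable

Try B = 0.
The clause (~A) is unit, so A = 0.
The clause (~G) is unit, so G = 0.
The clause (~C) is unit, so C = 0.
The clause (~E) is unit, so E = 0.
The clause (F) is unit, so F = 1.
Every clause is now satisfied; D is unconstrained.
A satisfying assignment: A=0; B=0; C=0; D=1; E=0; F=1; G=0.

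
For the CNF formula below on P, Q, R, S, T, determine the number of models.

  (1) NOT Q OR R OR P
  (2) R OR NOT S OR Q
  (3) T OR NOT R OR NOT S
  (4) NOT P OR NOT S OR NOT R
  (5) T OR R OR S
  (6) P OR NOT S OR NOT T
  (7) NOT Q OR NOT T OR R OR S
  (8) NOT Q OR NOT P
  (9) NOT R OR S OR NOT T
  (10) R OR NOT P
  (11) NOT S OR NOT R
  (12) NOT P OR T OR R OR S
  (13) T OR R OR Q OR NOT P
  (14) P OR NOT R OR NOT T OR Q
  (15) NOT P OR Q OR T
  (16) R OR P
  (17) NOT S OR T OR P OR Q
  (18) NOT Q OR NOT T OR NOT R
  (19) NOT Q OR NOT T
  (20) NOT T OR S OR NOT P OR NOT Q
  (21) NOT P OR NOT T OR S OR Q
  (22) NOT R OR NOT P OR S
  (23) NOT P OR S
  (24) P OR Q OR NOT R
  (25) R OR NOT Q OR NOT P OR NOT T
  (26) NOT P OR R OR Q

There are 2^5 = 32 truth assignments over (P, Q, R, S, T).
Split on Q. With Q = true, the clauses containing Q are satisfied and NOT Q drops from the rest; 1 of the 2^4 = 16 assignments to the other variables satisfy what remains.
With Q = false, by the same count on the reduced clause set, 0 assignments work.
(One model: P=F, Q=T, R=T, S=F, T=F.)
Total: 1 + 0 = 1.

1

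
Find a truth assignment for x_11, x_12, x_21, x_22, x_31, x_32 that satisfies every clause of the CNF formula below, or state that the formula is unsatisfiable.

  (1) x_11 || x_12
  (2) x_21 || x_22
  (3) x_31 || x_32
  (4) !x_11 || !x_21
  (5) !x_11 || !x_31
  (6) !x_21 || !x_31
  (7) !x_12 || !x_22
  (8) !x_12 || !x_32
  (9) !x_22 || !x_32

UNSATISFIABLE

Suppose x_11 = true.
Unit clause (!x_21) forces x_21 = false.
Unit clause (x_22) forces x_22 = true.
Unit clause (!x_31) forces x_31 = false.
Unit clause (x_32) forces x_32 = true.
That conflicts with the unit clause (!x_32).
Undo x_11 and try x_11 = false.
Unit clause (x_12) forces x_12 = true.
Unit clause (!x_22) forces x_22 = false.
Unit clause (x_21) forces x_21 = true.
Unit clause (!x_31) forces x_31 = false.
Unit clause (x_32) forces x_32 = true.
That conflicts with the unit clause (!x_32).
Either choice for x_11 ends in contradiction.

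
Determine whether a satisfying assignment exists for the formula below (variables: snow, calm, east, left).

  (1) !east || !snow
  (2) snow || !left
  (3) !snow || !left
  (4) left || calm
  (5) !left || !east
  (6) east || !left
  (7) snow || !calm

Branch on east: set east = false.
From the singleton clause (!left), left = false.
From the singleton clause (calm), calm = true.
From the singleton clause (snow), snow = true.
This assignment satisfies each clause.
A satisfying assignment: snow: true,  calm: true,  east: false,  left: false.

Yes, satisfiable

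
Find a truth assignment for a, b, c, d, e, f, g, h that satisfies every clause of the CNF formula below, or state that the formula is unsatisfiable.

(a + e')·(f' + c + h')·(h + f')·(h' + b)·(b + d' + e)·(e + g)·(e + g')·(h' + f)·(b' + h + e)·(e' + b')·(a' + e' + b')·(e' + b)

Case a = 1:
Case h = 1:
From the singleton clause (b), b = 1.
From the singleton clause (f), f = 1.
From the singleton clause (c), c = 1.
From the singleton clause (e'), e = 0.
From the singleton clause (g), g = 1.
Now (g') is unsatisfied and unit — conflict.
Undo h and try h = 0.
From the singleton clause (f'), f = 0.
Case e = 1:
From the singleton clause (b'), b = 0.
Now (b) is unsatisfied and unit — conflict.
Undo e and try e = 0.
From the singleton clause (g), g = 1.
Now (g') is unsatisfied and unit — conflict.
Neither e = 1 nor e = 0 works.
Neither h = 1 nor h = 0 works.
Undo a and try a = 0.
From the singleton clause (e'), e = 0.
From the singleton clause (g), g = 1.
Now (g') is unsatisfied and unit — conflict.
Neither a = 1 nor a = 0 works.

UNSATISFIABLE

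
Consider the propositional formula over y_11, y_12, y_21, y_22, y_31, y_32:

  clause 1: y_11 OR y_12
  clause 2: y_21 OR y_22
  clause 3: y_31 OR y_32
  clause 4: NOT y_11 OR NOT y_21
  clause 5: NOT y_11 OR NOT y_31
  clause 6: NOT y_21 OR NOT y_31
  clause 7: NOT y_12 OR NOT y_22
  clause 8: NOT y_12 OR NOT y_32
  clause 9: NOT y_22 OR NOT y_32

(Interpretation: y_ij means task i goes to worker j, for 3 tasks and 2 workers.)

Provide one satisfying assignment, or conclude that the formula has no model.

Case y_11 = true:
The clause (NOT y_21) is unit, so y_21 = false.
The clause (y_22) is unit, so y_22 = true.
The clause (NOT y_31) is unit, so y_31 = false.
The clause (y_32) is unit, so y_32 = true.
But (NOT y_32) is also a unit clause — contradiction.
So y_11 must be the other value — set y_11 = false.
The clause (y_12) is unit, so y_12 = true.
The clause (NOT y_22) is unit, so y_22 = false.
The clause (y_21) is unit, so y_21 = true.
The clause (NOT y_31) is unit, so y_31 = false.
The clause (y_32) is unit, so y_32 = true.
But (NOT y_32) is also a unit clause — contradiction.
Neither y_11 = true nor y_11 = false works.

UNSATISFIABLE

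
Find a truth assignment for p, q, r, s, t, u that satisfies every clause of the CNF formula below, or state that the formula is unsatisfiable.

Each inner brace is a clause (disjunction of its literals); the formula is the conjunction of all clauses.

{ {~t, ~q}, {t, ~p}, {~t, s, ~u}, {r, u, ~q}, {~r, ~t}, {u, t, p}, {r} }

From the singleton clause (r), r = 1.
From the singleton clause (~t), t = 0.
From the singleton clause (~p), p = 0.
From the singleton clause (u), u = 1.
No clause remains; q, s are free.

p=0, q=0, r=1, s=1, t=0, u=1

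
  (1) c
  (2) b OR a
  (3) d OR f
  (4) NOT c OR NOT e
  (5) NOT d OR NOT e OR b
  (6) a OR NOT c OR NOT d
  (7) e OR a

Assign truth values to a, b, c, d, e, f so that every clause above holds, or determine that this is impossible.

a=true,  b=false,  c=true,  d=false,  e=false,  f=true

The clause (c) is unit, so c = true.
The clause (NOT e) is unit, so e = false.
The clause (a) is unit, so a = true.
Case d = false:
The clause (f) is unit, so f = true.
All clauses hold; b can take either value.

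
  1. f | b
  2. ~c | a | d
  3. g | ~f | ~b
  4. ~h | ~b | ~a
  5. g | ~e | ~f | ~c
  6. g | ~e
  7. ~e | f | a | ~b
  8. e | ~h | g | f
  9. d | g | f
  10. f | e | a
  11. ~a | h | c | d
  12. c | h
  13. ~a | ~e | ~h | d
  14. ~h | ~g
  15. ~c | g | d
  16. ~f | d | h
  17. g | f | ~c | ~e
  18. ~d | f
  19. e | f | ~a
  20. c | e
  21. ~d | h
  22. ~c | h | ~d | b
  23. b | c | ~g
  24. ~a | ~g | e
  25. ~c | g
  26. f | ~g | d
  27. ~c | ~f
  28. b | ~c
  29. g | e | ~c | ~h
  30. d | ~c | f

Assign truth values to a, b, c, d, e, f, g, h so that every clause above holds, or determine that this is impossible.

Branch on f: set f = 1.
The clause (~c) is unit, so c = 0.
The clause (h) is unit, so h = 1.
The clause (~g) is unit, so g = 0.
The clause (~b) is unit, so b = 0.
The clause (~e) is unit, so e = 0.
But (e) is also a unit clause — contradiction.
Undo f and try f = 0.
The clause (b) is unit, so b = 1.
The clause (~d) is unit, so d = 0.
The clause (g) is unit, so g = 1.
But (~g) is also a unit clause — contradiction.
Both values of f lead to a conflict.

UNSATISFIABLE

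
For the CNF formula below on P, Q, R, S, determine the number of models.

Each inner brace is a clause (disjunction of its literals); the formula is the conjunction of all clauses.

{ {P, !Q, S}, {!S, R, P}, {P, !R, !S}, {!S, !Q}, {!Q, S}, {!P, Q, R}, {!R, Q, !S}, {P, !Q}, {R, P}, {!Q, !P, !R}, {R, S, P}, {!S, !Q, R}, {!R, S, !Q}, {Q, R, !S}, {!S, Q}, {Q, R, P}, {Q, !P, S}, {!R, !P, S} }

1

There are 2^4 = 16 truth assignments over (P, Q, R, S).
Split on R. With R = true, the clauses containing R are satisfied and !R drops from the rest; 1 of the 2^3 = 8 assignments to the other variables satisfy what remains.
With R = false, by the same count on the reduced clause set, 0 assignments work.
(One model: P=F, Q=F, R=T, S=F.)
Total: 1 + 0 = 1.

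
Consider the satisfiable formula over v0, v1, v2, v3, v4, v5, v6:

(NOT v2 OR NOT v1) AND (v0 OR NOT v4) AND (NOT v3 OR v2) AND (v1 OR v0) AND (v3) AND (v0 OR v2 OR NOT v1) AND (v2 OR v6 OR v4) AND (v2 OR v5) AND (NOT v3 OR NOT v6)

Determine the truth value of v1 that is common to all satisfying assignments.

False

Suppose v1 = true.
From the singleton clause (NOT v2), v2 = false.
From the singleton clause (NOT v3), v3 = false.
That conflicts with the unit clause (v3).
So every satisfying assignment has v1 = False.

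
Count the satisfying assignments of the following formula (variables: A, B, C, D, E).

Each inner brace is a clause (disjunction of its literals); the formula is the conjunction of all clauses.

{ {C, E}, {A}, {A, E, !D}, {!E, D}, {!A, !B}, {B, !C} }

There are 2^5 = 32 truth assignments over (A, B, C, D, E).
Split on D. With D = true, the clauses containing D are satisfied and !D drops from the rest; 1 of the 2^4 = 16 assignments to the other variables satisfy what remains.
With D = false, by the same count on the reduced clause set, 0 assignments work.
(One model: A=T, B=F, C=F, D=T, E=T.)
Total: 1 + 0 = 1.

1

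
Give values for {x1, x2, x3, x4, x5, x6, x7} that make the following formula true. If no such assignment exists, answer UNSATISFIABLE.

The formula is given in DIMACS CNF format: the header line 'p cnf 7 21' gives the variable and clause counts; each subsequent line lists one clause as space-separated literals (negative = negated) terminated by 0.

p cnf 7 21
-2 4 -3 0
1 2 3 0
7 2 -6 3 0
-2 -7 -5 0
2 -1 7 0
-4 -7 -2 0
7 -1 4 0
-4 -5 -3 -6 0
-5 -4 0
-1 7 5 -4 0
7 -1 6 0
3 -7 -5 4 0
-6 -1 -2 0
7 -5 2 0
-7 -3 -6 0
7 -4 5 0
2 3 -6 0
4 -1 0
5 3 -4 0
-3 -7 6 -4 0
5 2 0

Branch on x5: set x5 = False.
Unit clause (x2) forces x2 = True.
Branch on x4: set x4 = False.
Unit clause (¬x3) forces x3 = False.
Unit clause (¬x1) forces x1 = False.
No clause remains; x6, x7 are free.

x1: False; x2: True; x3: False; x4: False; x5: False; x6: True; x7: True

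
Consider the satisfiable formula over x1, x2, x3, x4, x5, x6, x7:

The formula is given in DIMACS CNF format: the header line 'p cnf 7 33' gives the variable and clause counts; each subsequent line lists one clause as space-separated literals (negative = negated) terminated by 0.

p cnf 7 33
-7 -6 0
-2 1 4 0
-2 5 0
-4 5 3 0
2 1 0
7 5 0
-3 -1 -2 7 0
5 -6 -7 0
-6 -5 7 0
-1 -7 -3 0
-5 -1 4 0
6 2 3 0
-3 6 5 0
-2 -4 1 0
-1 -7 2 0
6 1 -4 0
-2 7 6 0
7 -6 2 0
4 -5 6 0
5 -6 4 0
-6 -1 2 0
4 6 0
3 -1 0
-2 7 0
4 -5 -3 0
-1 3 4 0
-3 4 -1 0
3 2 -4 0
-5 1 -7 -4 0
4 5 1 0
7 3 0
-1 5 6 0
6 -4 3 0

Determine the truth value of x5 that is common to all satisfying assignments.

True

Suppose x5 = False.
From the singleton clause (¬x2), x2 = False.
From the singleton clause (x1), x1 = True.
From the singleton clause (x7), x7 = True.
Now (¬x7) is unsatisfied and unit — conflict.
So every satisfying assignment has x5 = True.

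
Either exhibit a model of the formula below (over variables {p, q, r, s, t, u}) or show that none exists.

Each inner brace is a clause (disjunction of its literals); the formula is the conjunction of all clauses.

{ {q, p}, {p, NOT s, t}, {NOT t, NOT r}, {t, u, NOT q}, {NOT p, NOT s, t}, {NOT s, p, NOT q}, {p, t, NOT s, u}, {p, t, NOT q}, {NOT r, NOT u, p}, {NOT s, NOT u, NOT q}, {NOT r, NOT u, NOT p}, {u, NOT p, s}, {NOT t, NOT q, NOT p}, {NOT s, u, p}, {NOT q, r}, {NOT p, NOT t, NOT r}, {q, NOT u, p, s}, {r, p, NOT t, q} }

Case q = false:
The clause (p) is unit, so p = true.
Case t = false:
The clause (NOT s) is unit, so s = false.
The clause (u) is unit, so u = true.
The clause (NOT r) is unit, so r = false.
Every clause now holds.

p ↦ true; q ↦ false; r ↦ false; s ↦ false; t ↦ false; u ↦ true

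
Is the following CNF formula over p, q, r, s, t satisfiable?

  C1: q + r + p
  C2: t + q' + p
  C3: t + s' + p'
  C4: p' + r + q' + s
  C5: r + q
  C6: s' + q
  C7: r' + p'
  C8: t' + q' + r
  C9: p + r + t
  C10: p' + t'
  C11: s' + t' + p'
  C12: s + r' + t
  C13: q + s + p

Suppose r = 1.
Unit clause (p') forces p = 0.
Suppose t = 1.
Suppose s = 0.
Unit clause (q) forces q = 1.
All clauses are satisfied.
A satisfying assignment: p=0; q=1; r=1; s=0; t=1.

Satisfiable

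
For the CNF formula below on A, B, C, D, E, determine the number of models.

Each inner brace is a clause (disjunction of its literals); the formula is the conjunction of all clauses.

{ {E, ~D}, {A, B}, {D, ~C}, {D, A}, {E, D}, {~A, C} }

4

There are 2^5 = 32 truth assignments over (A, B, C, D, E).
Split on D. With D = 1, the clauses containing D are satisfied and ~D drops from the rest; 4 of the 2^4 = 16 assignments to the other variables satisfy what remains.
With D = 0, by the same count on the reduced clause set, 0 assignments work.
Total: 4 + 0 = 4.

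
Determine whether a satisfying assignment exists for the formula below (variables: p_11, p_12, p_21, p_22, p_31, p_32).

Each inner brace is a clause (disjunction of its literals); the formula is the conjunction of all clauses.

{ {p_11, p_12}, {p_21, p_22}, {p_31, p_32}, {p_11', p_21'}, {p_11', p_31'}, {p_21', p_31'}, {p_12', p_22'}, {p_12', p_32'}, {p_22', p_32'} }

Try p_11 = 1.
Unit clause (p_21') forces p_21 = 0.
Unit clause (p_22) forces p_22 = 1.
Unit clause (p_31') forces p_31 = 0.
Unit clause (p_32) forces p_32 = 1.
Now (p_32') is unsatisfied and unit — conflict.
That branch fails; take p_11 = 0 instead.
Unit clause (p_12) forces p_12 = 1.
Unit clause (p_22') forces p_22 = 0.
Unit clause (p_21) forces p_21 = 1.
Unit clause (p_31') forces p_31 = 0.
Unit clause (p_32) forces p_32 = 1.
Now (p_32') is unsatisfied and unit — conflict.
Both values of p_11 lead to a conflict.
No assignment satisfies every clause.

Unsatisfiable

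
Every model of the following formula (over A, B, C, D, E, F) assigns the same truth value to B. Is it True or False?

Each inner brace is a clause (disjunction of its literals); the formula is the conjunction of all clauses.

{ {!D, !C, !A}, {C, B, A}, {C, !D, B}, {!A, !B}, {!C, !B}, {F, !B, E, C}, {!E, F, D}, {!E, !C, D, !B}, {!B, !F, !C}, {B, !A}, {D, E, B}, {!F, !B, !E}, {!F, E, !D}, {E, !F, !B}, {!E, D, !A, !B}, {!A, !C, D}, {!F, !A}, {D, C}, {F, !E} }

Suppose B = true.
Unit clause (!A) forces A = false.
Unit clause (!C) forces C = false.
Unit clause (D) forces D = true.
Suppose F = true.
Unit clause (!E) forces E = false.
But (E) is also a unit clause — contradiction.
Backtrack on F: now try F = false.
Unit clause (E) forces E = true.
But (!E) is also a unit clause — contradiction.
Either choice for F ends in contradiction.
So every satisfying assignment has B = False.

False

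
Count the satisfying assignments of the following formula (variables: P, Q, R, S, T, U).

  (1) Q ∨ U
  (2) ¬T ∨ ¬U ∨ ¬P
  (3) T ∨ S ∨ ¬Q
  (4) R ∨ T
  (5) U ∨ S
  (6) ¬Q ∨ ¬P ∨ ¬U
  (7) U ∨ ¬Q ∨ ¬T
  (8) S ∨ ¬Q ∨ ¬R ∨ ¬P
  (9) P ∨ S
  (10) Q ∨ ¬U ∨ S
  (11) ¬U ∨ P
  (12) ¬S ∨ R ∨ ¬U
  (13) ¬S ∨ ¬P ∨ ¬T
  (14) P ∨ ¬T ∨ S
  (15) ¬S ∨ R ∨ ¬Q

3

There are 2^6 = 64 truth assignments over (P, Q, R, S, T, U).
Split on T. With T = True, the clauses containing T are satisfied and ¬T drops from the rest; 0 of the 2^5 = 32 assignments to the other variables satisfy what remains.
With T = False, by the same count on the reduced clause set, 3 assignments work.
(One model: P=F, Q=T, R=T, S=T, T=F, U=F.)
Total: 0 + 3 = 3.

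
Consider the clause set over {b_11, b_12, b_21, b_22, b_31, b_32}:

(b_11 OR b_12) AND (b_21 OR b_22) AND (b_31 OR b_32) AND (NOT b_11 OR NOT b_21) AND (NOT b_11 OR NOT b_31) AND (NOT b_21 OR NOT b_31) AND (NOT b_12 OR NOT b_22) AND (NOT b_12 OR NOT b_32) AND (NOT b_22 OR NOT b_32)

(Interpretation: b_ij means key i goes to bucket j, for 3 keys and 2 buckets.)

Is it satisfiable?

Branch on b_11: set b_11 = true.
(NOT b_21) alone gives b_21 = false.
(b_22) alone gives b_22 = true.
(NOT b_31) alone gives b_31 = false.
(b_32) alone gives b_32 = true.
But (NOT b_32) is also a unit clause — contradiction.
Backtrack on b_11: now try b_11 = false.
(b_12) alone gives b_12 = true.
(NOT b_22) alone gives b_22 = false.
(b_21) alone gives b_21 = true.
(NOT b_31) alone gives b_31 = false.
(b_32) alone gives b_32 = true.
But (NOT b_32) is also a unit clause — contradiction.
Either choice for b_11 ends in contradiction.
No assignment satisfies every clause.

No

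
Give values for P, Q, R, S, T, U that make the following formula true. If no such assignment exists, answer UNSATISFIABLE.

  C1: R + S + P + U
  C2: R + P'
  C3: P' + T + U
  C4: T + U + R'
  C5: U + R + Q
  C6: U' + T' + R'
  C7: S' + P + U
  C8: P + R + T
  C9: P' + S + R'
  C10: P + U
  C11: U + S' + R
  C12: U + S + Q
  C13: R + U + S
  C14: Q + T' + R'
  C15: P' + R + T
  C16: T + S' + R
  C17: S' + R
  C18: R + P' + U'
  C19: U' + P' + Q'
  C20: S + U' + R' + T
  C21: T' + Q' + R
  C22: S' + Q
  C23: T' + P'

Try R = 1.
Try T = 0.
The clause (U) is unit, so U = 1.
The clause (S) is unit, so S = 1.
The clause (Q) is unit, so Q = 1.
The clause (P') is unit, so P = 0.
All clauses are satisfied.

P: 0; Q: 1; R: 1; S: 1; T: 0; U: 1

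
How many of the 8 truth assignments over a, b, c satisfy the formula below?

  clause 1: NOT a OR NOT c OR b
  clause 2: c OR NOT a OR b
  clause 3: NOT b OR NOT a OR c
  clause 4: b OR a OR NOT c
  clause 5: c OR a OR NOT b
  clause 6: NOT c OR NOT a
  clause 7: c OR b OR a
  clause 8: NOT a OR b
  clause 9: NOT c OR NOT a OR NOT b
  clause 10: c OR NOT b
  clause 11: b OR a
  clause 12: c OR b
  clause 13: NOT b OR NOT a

There are 2^3 = 8 truth assignments over (a, b, c).
Check each against the 13 clauses (columns in the order a, b, c):
  F F F  ✗ fails (c OR b OR a)
  F F T  ✗ fails (b OR a OR NOT c)
  F T F  ✗ fails (c OR a OR NOT b)
  F T T  ✓ satisfies all
  T F F  ✗ fails (c OR NOT a OR b)
  T F T  ✗ fails (NOT a OR NOT c OR b)
  T T F  ✗ fails (NOT b OR NOT a OR c)
  T T T  ✗ fails (NOT c OR NOT a)
1 of the 8 rows is a model.

1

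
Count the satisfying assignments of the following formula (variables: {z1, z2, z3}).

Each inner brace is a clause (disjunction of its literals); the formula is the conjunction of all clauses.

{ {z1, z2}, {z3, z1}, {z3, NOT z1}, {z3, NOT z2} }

3

There are 2^3 = 8 truth assignments over (z1, z2, z3).
Check each against the 4 clauses (columns in the order z1, z2, z3):
  F F F  ✗ fails (z1 OR z2)
  F F T  ✗ fails (z1 OR z2)
  F T F  ✗ fails (z3 OR z1)
  F T T  ✓ satisfies all
  T F F  ✗ fails (z3 OR NOT z1)
  T F T  ✓ satisfies all
  T T F  ✗ fails (z3 OR NOT z1)
  T T T  ✓ satisfies all
3 of the 8 rows are models.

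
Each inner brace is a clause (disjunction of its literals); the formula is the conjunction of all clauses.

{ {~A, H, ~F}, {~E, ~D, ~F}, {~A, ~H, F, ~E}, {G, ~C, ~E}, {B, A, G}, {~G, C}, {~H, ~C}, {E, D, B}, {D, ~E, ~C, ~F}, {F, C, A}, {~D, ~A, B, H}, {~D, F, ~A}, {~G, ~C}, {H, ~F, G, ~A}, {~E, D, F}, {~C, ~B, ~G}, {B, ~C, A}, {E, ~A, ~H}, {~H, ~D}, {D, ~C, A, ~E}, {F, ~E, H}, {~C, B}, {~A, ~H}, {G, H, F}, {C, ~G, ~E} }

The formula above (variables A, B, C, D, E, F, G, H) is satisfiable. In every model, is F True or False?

True

Suppose F = 0.
Branch on G: set G = 0.
From the singleton clause (H), H = 1.
From the singleton clause (~C), C = 0.
From the singleton clause (A), A = 1.
But (~A) is also a unit clause — contradiction.
So G must be the other value — set G = 1.
From the singleton clause (C), C = 1.
But (~C) is also a unit clause — contradiction.
Either choice for G ends in contradiction.
So every satisfying assignment has F = True.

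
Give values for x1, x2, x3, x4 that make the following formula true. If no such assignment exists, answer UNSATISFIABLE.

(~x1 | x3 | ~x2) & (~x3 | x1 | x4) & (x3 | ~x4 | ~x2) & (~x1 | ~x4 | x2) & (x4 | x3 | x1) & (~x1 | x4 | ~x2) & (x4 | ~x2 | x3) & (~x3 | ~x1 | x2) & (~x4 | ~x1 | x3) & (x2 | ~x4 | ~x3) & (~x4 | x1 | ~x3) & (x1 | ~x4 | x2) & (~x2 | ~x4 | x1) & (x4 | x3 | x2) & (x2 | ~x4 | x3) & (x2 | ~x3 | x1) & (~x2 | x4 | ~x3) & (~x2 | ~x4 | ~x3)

UNSATISFIABLE

Suppose x1 = 0.
Suppose x3 = 0.
From the singleton clause (x4), x4 = 1.
From the singleton clause (~x2), x2 = 0.
Now (x2) is unsatisfied and unit — conflict.
That branch fails; take x3 = 1 instead.
From the singleton clause (x4), x4 = 1.
Now (~x4) is unsatisfied and unit — conflict.
Both values of x3 lead to a conflict.
That branch fails; take x1 = 1 instead.
Suppose x3 = 1.
From the singleton clause (x2), x2 = 1.
From the singleton clause (x4), x4 = 1.
Now (~x4) is unsatisfied and unit — conflict.
That branch fails; take x3 = 0 instead.
From the singleton clause (~x2), x2 = 0.
From the singleton clause (~x4), x4 = 0.
Now (x4) is unsatisfied and unit — conflict.
Both values of x3 lead to a conflict.
Both values of x1 lead to a conflict.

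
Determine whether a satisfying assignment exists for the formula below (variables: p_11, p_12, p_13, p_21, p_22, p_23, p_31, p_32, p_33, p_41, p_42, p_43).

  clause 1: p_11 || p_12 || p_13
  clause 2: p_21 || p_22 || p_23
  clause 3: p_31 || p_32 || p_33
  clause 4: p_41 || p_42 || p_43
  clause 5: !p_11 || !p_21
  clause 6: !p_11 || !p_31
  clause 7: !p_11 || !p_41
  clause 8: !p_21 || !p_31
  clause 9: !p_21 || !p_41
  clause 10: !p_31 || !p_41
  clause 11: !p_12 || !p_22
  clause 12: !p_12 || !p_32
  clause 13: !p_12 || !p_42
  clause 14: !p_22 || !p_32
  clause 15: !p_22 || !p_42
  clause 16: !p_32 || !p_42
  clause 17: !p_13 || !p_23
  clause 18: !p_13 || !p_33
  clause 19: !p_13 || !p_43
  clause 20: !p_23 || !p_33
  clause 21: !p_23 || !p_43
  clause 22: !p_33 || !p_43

No, unsatisfiable

Branch on p_11: set p_11 = false.
Branch on p_12: set p_12 = true.
The clause (!p_22) is unit, so p_22 = false.
The clause (!p_32) is unit, so p_32 = false.
The clause (!p_42) is unit, so p_42 = false.
Branch on p_21: set p_21 = true.
The clause (!p_31) is unit, so p_31 = false.
The clause (p_33) is unit, so p_33 = true.
The clause (!p_41) is unit, so p_41 = false.
The clause (p_43) is unit, so p_43 = true.
That conflicts with the unit clause (!p_43).
Backtrack on p_21: now try p_21 = false.
The clause (p_23) is unit, so p_23 = true.
The clause (!p_13) is unit, so p_13 = false.
The clause (!p_33) is unit, so p_33 = false.
The clause (p_31) is unit, so p_31 = true.
The clause (!p_41) is unit, so p_41 = false.
The clause (p_43) is unit, so p_43 = true.
That conflicts with the unit clause (!p_43).
Either choice for p_21 ends in contradiction.
Backtrack on p_12: now try p_12 = false.
The clause (p_13) is unit, so p_13 = true.
The clause (!p_23) is unit, so p_23 = false.
The clause (!p_33) is unit, so p_33 = false.
The clause (!p_43) is unit, so p_43 = false.
Branch on p_21: set p_21 = true.
The clause (!p_31) is unit, so p_31 = false.
The clause (p_32) is unit, so p_32 = true.
The clause (!p_41) is unit, so p_41 = false.
The clause (p_42) is unit, so p_42 = true.
That conflicts with the unit clause (!p_42).
Backtrack on p_21: now try p_21 = false.
The clause (p_22) is unit, so p_22 = true.
The clause (!p_32) is unit, so p_32 = false.
The clause (p_31) is unit, so p_31 = true.
The clause (!p_41) is unit, so p_41 = false.
The clause (p_42) is unit, so p_42 = true.
That conflicts with the unit clause (!p_42).
Either choice for p_21 ends in contradiction.
Either choice for p_12 ends in contradiction.
Backtrack on p_11: now try p_11 = true.
The clause (!p_21) is unit, so p_21 = false.
The clause (!p_31) is unit, so p_31 = false.
The clause (!p_41) is unit, so p_41 = false.
Branch on p_22: set p_22 = true.
The clause (!p_12) is unit, so p_12 = false.
The clause (!p_32) is unit, so p_32 = false.
The clause (p_33) is unit, so p_33 = true.
The clause (!p_42) is unit, so p_42 = false.
The clause (p_43) is unit, so p_43 = true.
That conflicts with the unit clause (!p_43).
Backtrack on p_22: now try p_22 = false.
The clause (p_23) is unit, so p_23 = true.
The clause (!p_13) is unit, so p_13 = false.
The clause (!p_33) is unit, so p_33 = false.
The clause (p_32) is unit, so p_32 = true.
The clause (!p_12) is unit, so p_12 = false.
The clause (!p_42) is unit, so p_42 = false.
The clause (p_43) is unit, so p_43 = true.
That conflicts with the unit clause (!p_43).
Either choice for p_22 ends in contradiction.
Either choice for p_11 ends in contradiction.
No assignment satisfies every clause.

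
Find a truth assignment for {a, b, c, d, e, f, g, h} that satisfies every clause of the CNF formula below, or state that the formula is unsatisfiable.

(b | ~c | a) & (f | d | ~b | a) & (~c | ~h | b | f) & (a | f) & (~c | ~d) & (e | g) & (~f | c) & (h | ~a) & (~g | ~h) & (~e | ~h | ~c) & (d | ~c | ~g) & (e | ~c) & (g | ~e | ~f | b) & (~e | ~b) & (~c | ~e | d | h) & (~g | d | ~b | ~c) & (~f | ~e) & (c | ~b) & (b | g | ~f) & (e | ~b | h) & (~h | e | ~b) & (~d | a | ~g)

Try a = 1.
(h) alone gives h = 1.
(~g) alone gives g = 0.
(e) alone gives e = 1.
(~c) alone gives c = 0.
(~f) alone gives f = 0.
(~b) alone gives b = 0.
No clause remains; d is free.

a=1,  b=0,  c=0,  d=0,  e=1,  f=0,  g=0,  h=1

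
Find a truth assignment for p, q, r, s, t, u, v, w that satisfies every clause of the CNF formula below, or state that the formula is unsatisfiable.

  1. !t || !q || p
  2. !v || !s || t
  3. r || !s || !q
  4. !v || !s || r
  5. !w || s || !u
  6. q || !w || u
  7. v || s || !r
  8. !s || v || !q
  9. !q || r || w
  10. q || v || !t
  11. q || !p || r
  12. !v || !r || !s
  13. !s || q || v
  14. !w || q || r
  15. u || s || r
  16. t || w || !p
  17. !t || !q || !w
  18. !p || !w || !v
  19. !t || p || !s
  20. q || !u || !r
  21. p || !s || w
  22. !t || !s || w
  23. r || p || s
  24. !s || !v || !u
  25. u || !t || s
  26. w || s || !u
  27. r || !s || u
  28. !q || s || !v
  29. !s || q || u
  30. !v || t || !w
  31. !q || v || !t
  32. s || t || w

Suppose t = false.
Suppose v = false.
Suppose s = true.
Unit clause (!q) forces q = false.
That conflicts with the unit clause (q).
Backtrack on s: now try s = false.
Unit clause (!r) forces r = false.
Unit clause (u) forces u = true.
Unit clause (!w) forces w = false.
That conflicts with the unit clause (w).
Either choice for s ends in contradiction.
Backtrack on v: now try v = true.
Unit clause (!s) forces s = false.
Unit clause (!q) forces q = false.
Unit clause (!w) forces w = false.
That conflicts with the unit clause (w).
Either choice for v ends in contradiction.
Backtrack on t: now try t = true.
Suppose q = false.
Unit clause (v) forces v = true.
Suppose s = false.
Unit clause (u) forces u = true.
Unit clause (!w) forces w = false.
That conflicts with the unit clause (w).
Backtrack on s: now try s = true.
Unit clause (r) forces r = true.
That conflicts with the unit clause (!r).
Either choice for s ends in contradiction.
Backtrack on q: now try q = true.
Unit clause (p) forces p = true.
Unit clause (!w) forces w = false.
Unit clause (r) forces r = true.
Unit clause (!s) forces s = false.
Unit clause (v) forces v = true.
That conflicts with the unit clause (!v).
Either choice for q ends in contradiction.
Either choice for t ends in contradiction.

UNSATISFIABLE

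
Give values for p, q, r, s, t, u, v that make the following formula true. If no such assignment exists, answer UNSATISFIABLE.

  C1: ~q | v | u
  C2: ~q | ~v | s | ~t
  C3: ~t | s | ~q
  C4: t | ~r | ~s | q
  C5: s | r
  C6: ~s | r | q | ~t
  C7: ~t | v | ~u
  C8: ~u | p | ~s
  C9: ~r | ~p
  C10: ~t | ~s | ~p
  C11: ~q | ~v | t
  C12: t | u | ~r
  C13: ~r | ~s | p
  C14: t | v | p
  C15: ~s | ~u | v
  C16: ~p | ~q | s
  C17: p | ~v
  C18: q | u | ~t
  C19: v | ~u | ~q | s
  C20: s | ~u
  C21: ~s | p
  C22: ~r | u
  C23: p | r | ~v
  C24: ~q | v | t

Branch on s: set s = 1.
(p) alone gives p = 1.
(~r) alone gives r = 0.
(~t) alone gives t = 0.
Branch on q: set q = 0.
Branch on u: set u = 0.
No clause remains; v is free.

p ↦ 1, q ↦ 0, r ↦ 0, s ↦ 1, t ↦ 0, u ↦ 0, v ↦ 0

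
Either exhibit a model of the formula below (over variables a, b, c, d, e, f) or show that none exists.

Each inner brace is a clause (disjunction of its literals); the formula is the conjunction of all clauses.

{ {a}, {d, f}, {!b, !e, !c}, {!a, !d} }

a=true; b=true; c=true; d=false; e=false; f=true

The clause (a) is unit, so a = true.
The clause (!d) is unit, so d = false.
The clause (f) is unit, so f = true.
Case b = true:
Case e = false:
All clauses hold; c can take either value.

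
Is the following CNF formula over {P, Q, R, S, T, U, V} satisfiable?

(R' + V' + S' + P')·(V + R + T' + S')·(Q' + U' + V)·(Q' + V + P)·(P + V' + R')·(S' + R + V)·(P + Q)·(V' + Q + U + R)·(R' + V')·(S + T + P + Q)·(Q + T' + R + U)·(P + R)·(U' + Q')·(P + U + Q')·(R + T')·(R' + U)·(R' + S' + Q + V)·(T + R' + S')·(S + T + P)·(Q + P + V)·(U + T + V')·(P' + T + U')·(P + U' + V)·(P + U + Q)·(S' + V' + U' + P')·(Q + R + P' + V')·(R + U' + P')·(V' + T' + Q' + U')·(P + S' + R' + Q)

Yes

Case P = 1:
Case R = 1:
(V') alone gives V = 0.
(U) alone gives U = 1.
(Q') alone gives Q = 0.
(S') alone gives S = 0.
(T) alone gives T = 1.
This assignment satisfies each clause.
A satisfying assignment: P=1, Q=0, R=1, S=0, T=1, U=1, V=0.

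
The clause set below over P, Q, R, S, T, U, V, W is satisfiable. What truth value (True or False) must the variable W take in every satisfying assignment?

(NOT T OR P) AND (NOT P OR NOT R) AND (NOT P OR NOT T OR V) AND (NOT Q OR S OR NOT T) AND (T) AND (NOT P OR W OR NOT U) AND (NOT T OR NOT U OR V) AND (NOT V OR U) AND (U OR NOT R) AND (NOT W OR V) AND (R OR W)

True

Suppose W = false.
(T) alone gives T = true.
(P) alone gives P = true.
(NOT R) alone gives R = false.
Now (R) is unsatisfied and unit — conflict.
So every satisfying assignment has W = True.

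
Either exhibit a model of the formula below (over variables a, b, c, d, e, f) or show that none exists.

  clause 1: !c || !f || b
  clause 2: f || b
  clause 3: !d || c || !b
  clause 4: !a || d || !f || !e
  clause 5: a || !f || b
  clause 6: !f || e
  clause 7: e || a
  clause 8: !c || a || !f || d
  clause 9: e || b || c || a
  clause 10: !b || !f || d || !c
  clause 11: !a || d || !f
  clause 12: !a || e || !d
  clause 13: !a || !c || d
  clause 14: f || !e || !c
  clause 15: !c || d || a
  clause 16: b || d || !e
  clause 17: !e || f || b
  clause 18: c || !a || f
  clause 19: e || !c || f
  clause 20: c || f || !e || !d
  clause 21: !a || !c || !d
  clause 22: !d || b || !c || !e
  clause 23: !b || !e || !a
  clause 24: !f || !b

Case f = true:
From the singleton clause (e), e = true.
From the singleton clause (!b), b = false.
From the singleton clause (!c), c = false.
From the singleton clause (a), a = true.
From the singleton clause (d), d = true.
All clauses are satisfied.

a: true; b: false; c: false; d: true; e: true; f: true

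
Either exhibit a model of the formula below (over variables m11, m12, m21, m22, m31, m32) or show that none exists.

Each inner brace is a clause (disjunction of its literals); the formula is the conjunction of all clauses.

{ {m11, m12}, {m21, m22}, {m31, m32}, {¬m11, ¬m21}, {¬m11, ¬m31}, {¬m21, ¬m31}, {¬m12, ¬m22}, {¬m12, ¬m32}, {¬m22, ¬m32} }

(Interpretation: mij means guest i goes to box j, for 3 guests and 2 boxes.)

Branch on m11: set m11 = True.
The clause (¬m21) is unit, so m21 = False.
The clause (m22) is unit, so m22 = True.
The clause (¬m31) is unit, so m31 = False.
The clause (m32) is unit, so m32 = True.
But (¬m32) is also a unit clause — contradiction.
That branch fails; take m11 = False instead.
The clause (m12) is unit, so m12 = True.
The clause (¬m22) is unit, so m22 = False.
The clause (m21) is unit, so m21 = True.
The clause (¬m31) is unit, so m31 = False.
The clause (m32) is unit, so m32 = True.
But (¬m32) is also a unit clause — contradiction.
Either choice for m11 ends in contradiction.

UNSATISFIABLE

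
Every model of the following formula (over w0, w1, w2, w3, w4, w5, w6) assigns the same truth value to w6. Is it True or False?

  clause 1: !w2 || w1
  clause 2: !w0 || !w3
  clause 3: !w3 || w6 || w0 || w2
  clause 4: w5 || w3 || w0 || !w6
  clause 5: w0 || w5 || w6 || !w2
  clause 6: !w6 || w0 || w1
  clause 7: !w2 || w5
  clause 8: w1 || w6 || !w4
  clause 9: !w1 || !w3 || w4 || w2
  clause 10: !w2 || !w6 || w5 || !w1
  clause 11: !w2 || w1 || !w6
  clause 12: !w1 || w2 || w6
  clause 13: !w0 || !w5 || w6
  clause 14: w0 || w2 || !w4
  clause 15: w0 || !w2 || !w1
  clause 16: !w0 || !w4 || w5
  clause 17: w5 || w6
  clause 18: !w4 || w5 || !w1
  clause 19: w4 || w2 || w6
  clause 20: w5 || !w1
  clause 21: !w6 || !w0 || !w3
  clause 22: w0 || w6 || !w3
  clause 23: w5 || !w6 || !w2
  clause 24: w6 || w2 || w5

Suppose w6 = false.
From the singleton clause (w5), w5 = true.
From the singleton clause (!w0), w0 = false.
From the singleton clause (!w3), w3 = false.
Branch on w2: set w2 = false.
From the singleton clause (!w1), w1 = false.
From the singleton clause (!w4), w4 = false.
But (w4) is also a unit clause — contradiction.
That branch fails; take w2 = true instead.
From the singleton clause (w1), w1 = true.
But (!w1) is also a unit clause — contradiction.
Both values of w2 lead to a conflict.
So every satisfying assignment has w6 = True.

True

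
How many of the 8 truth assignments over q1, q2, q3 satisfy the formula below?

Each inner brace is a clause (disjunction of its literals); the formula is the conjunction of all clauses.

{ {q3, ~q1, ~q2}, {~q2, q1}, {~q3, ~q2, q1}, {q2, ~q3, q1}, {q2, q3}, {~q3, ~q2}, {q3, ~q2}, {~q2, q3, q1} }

1

There are 2^3 = 8 truth assignments over (q1, q2, q3).
Split on q3. With q3 = 1, the clauses containing q3 are satisfied and ~q3 drops from the rest; 1 of the 2^2 = 4 assignments to the other variables satisfy what remains.
With q3 = 0, by the same count on the reduced clause set, 0 assignments work.
(One model: q1=T, q2=F, q3=T.)
Total: 1 + 0 = 1.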